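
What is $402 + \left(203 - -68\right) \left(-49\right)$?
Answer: $-12877$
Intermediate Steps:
$402 + \left(203 - -68\right) \left(-49\right) = 402 + \left(203 + 68\right) \left(-49\right) = 402 + 271 \left(-49\right) = 402 - 13279 = -12877$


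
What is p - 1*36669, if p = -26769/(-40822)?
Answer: -1496875149/40822 ≈ -36668.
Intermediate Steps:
p = 26769/40822 (p = -26769*(-1/40822) = 26769/40822 ≈ 0.65575)
p - 1*36669 = 26769/40822 - 1*36669 = 26769/40822 - 36669 = -1496875149/40822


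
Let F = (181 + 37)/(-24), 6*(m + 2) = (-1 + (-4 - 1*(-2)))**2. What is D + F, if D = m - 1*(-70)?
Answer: 725/12 ≈ 60.417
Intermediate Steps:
m = -1/2 (m = -2 + (-1 + (-4 - 1*(-2)))**2/6 = -2 + (-1 + (-4 + 2))**2/6 = -2 + (-1 - 2)**2/6 = -2 + (1/6)*(-3)**2 = -2 + (1/6)*9 = -2 + 3/2 = -1/2 ≈ -0.50000)
D = 139/2 (D = -1/2 - 1*(-70) = -1/2 + 70 = 139/2 ≈ 69.500)
F = -109/12 (F = 218*(-1/24) = -109/12 ≈ -9.0833)
D + F = 139/2 - 109/12 = 725/12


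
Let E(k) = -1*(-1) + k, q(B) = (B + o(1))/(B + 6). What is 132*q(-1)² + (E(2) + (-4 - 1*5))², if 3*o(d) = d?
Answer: 2876/75 ≈ 38.347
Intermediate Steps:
o(d) = d/3
q(B) = (⅓ + B)/(6 + B) (q(B) = (B + (⅓)*1)/(B + 6) = (B + ⅓)/(6 + B) = (⅓ + B)/(6 + B))
E(k) = 1 + k
132*q(-1)² + (E(2) + (-4 - 1*5))² = 132*((⅓ - 1)/(6 - 1))² + ((1 + 2) + (-4 - 1*5))² = 132*(-⅔/5)² + (3 + (-4 - 5))² = 132*((⅕)*(-⅔))² + (3 - 9)² = 132*(-2/15)² + (-6)² = 132*(4/225) + 36 = 176/75 + 36 = 2876/75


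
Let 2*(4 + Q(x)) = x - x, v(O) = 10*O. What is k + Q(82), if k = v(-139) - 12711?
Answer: -14105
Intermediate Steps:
Q(x) = -4 (Q(x) = -4 + (x - x)/2 = -4 + (1/2)*0 = -4 + 0 = -4)
k = -14101 (k = 10*(-139) - 12711 = -1390 - 12711 = -14101)
k + Q(82) = -14101 - 4 = -14105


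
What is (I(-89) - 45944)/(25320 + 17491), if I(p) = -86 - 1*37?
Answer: -46067/42811 ≈ -1.0761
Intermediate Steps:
I(p) = -123 (I(p) = -86 - 37 = -123)
(I(-89) - 45944)/(25320 + 17491) = (-123 - 45944)/(25320 + 17491) = -46067/42811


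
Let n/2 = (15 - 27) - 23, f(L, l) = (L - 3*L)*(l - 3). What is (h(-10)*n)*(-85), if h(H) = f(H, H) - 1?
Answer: -1552950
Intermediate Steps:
f(L, l) = -2*L*(-3 + l) (f(L, l) = (-2*L)*(-3 + l) = -2*L*(-3 + l))
h(H) = -1 + 2*H*(3 - H) (h(H) = 2*H*(3 - H) - 1 = -1 + 2*H*(3 - H))
n = -70 (n = 2*((15 - 27) - 23) = 2*(-12 - 23) = 2*(-35) = -70)
(h(-10)*n)*(-85) = ((-1 - 2*(-10)*(-3 - 10))*(-70))*(-85) = ((-1 - 2*(-10)*(-13))*(-70))*(-85) = ((-1 - 260)*(-70))*(-85) = -261*(-70)*(-85) = 18270*(-85) = -1552950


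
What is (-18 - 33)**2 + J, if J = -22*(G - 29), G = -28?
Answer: 3855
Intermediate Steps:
J = 1254 (J = -22*(-28 - 29) = -22*(-57) = 1254)
(-18 - 33)**2 + J = (-18 - 33)**2 + 1254 = (-51)**2 + 1254 = 2601 + 1254 = 3855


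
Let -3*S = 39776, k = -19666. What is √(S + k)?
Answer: I*√296322/3 ≈ 181.45*I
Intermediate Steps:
S = -39776/3 (S = -⅓*39776 = -39776/3 ≈ -13259.)
√(S + k) = √(-39776/3 - 19666) = √(-98774/3) = I*√296322/3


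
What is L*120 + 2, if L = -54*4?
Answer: -25918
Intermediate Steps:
L = -216
L*120 + 2 = -216*120 + 2 = -25920 + 2 = -25918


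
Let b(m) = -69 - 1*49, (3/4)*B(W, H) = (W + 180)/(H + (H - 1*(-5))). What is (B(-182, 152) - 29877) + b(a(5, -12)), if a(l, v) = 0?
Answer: -27805373/927 ≈ -29995.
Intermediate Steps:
B(W, H) = 4*(180 + W)/(3*(5 + 2*H)) (B(W, H) = 4*((W + 180)/(H + (H - 1*(-5))))/3 = 4*((180 + W)/(H + (H + 5)))/3 = 4*((180 + W)/(H + (5 + H)))/3 = 4*((180 + W)/(5 + 2*H))/3 = 4*(180 + W)/(3*(5 + 2*H)))
b(m) = -118 (b(m) = -69 - 49 = -118)
(B(-182, 152) - 29877) + b(a(5, -12)) = (4*(180 - 182)/(3*(5 + 2*152)) - 29877) - 118 = ((4/3)*(-2)/(5 + 304) - 29877) - 118 = ((4/3)*(-2)/309 - 29877) - 118 = ((4/3)*(1/309)*(-2) - 29877) - 118 = (-8/927 - 29877) - 118 = -27695987/927 - 118 = -27805373/927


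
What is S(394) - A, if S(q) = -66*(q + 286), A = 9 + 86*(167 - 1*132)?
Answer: -47899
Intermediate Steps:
A = 3019 (A = 9 + 86*(167 - 132) = 9 + 86*35 = 9 + 3010 = 3019)
S(q) = -18876 - 66*q (S(q) = -66*(286 + q) = -18876 - 66*q)
S(394) - A = (-18876 - 66*394) - 1*3019 = (-18876 - 26004) - 3019 = -44880 - 3019 = -47899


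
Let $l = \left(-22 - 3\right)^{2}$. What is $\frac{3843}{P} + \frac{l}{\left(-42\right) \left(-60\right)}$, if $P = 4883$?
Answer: $\frac{2547247}{2461032} \approx 1.035$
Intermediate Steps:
$l = 625$ ($l = \left(-25\right)^{2} = 625$)
$\frac{3843}{P} + \frac{l}{\left(-42\right) \left(-60\right)} = \frac{3843}{4883} + \frac{625}{\left(-42\right) \left(-60\right)} = 3843 \cdot \frac{1}{4883} + \frac{625}{2520} = \frac{3843}{4883} + 625 \cdot \frac{1}{2520} = \frac{3843}{4883} + \frac{125}{504} = \frac{2547247}{2461032}$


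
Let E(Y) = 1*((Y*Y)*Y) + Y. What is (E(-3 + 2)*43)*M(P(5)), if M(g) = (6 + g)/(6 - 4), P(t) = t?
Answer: -473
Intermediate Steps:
M(g) = 3 + g/2 (M(g) = (6 + g)/2 = (6 + g)*(1/2) = 3 + g/2)
E(Y) = Y + Y**3 (E(Y) = 1*(Y**2*Y) + Y = 1*Y**3 + Y = Y**3 + Y = Y + Y**3)
(E(-3 + 2)*43)*M(P(5)) = (((-3 + 2) + (-3 + 2)**3)*43)*(3 + (1/2)*5) = ((-1 + (-1)**3)*43)*(3 + 5/2) = ((-1 - 1)*43)*(11/2) = -2*43*(11/2) = -86*11/2 = -473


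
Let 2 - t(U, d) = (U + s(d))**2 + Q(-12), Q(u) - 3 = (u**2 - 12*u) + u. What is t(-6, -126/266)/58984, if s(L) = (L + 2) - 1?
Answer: -110813/21293224 ≈ -0.0052041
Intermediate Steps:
s(L) = 1 + L (s(L) = (2 + L) - 1 = 1 + L)
Q(u) = 3 + u**2 - 11*u (Q(u) = 3 + ((u**2 - 12*u) + u) = 3 + (u**2 - 11*u) = 3 + u**2 - 11*u)
t(U, d) = -277 - (1 + U + d)**2 (t(U, d) = 2 - ((U + (1 + d))**2 + (3 + (-12)**2 - 11*(-12))) = 2 - ((1 + U + d)**2 + (3 + 144 + 132)) = 2 - ((1 + U + d)**2 + 279) = 2 - (279 + (1 + U + d)**2) = 2 + (-279 - (1 + U + d)**2) = -277 - (1 + U + d)**2)
t(-6, -126/266)/58984 = (-277 - (1 - 6 - 126/266)**2)/58984 = (-277 - (1 - 6 - 126*1/266)**2)*(1/58984) = (-277 - (1 - 6 - 9/19)**2)*(1/58984) = (-277 - (-104/19)**2)*(1/58984) = (-277 - 1*10816/361)*(1/58984) = (-277 - 10816/361)*(1/58984) = -110813/361*1/58984 = -110813/21293224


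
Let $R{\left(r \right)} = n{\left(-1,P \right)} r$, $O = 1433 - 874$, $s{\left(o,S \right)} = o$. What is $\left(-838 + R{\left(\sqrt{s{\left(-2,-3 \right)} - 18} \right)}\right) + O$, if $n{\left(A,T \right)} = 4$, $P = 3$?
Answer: $-279 + 8 i \sqrt{5} \approx -279.0 + 17.889 i$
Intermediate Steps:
$O = 559$ ($O = 1433 - 874 = 559$)
$R{\left(r \right)} = 4 r$
$\left(-838 + R{\left(\sqrt{s{\left(-2,-3 \right)} - 18} \right)}\right) + O = \left(-838 + 4 \sqrt{-2 - 18}\right) + 559 = \left(-838 + 4 \sqrt{-20}\right) + 559 = \left(-838 + 4 \cdot 2 i \sqrt{5}\right) + 559 = \left(-838 + 8 i \sqrt{5}\right) + 559 = -279 + 8 i \sqrt{5}$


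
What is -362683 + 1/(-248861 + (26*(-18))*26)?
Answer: -94670780808/261029 ≈ -3.6268e+5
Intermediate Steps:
-362683 + 1/(-248861 + (26*(-18))*26) = -362683 + 1/(-248861 - 468*26) = -362683 + 1/(-248861 - 12168) = -362683 + 1/(-261029) = -362683 - 1/261029 = -94670780808/261029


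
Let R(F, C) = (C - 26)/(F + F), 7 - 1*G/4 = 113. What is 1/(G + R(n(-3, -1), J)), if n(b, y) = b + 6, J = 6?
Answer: -3/1282 ≈ -0.0023401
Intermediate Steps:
G = -424 (G = 28 - 4*113 = 28 - 452 = -424)
n(b, y) = 6 + b
R(F, C) = (-26 + C)/(2*F) (R(F, C) = (-26 + C)/((2*F)) = (-26 + C)*(1/(2*F)) = (-26 + C)/(2*F))
1/(G + R(n(-3, -1), J)) = 1/(-424 + (-26 + 6)/(2*(6 - 3))) = 1/(-424 + (1/2)*(-20)/3) = 1/(-424 + (1/2)*(1/3)*(-20)) = 1/(-424 - 10/3) = 1/(-1282/3) = -3/1282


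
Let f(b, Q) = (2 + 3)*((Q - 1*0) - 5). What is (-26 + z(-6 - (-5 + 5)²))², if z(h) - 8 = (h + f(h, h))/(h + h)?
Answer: 24025/144 ≈ 166.84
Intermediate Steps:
f(b, Q) = -25 + 5*Q (f(b, Q) = 5*((Q + 0) - 5) = 5*(Q - 5) = 5*(-5 + Q) = -25 + 5*Q)
z(h) = 8 + (-25 + 6*h)/(2*h) (z(h) = 8 + (h + (-25 + 5*h))/(h + h) = 8 + (-25 + 6*h)/((2*h)) = 8 + (-25 + 6*h)*(1/(2*h)) = 8 + (-25 + 6*h)/(2*h))
(-26 + z(-6 - (-5 + 5)²))² = (-26 + (11 - 25/(2*(-6 - (-5 + 5)²))))² = (-26 + (11 - 25/(2*(-6 - 1*0²))))² = (-26 + (11 - 25/(2*(-6 - 1*0))))² = (-26 + (11 - 25/(2*(-6 + 0))))² = (-26 + (11 - 25/2/(-6)))² = (-26 + (11 - 25/2*(-⅙)))² = (-26 + (11 + 25/12))² = (-26 + 157/12)² = (-155/12)² = 24025/144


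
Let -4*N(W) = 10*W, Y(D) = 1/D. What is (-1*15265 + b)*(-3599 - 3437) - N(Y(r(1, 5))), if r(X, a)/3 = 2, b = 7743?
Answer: 635097509/12 ≈ 5.2925e+7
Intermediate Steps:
r(X, a) = 6 (r(X, a) = 3*2 = 6)
N(W) = -5*W/2
(-1*15265 + b)*(-3599 - 3437) - N(Y(r(1, 5))) = (-1*15265 + 7743)*(-3599 - 3437) - (-5)/(2*6) = (-15265 + 7743)*(-7036) - (-5)/(2*6) = -7522*(-7036) - 1*(-5/12) = 52924792 + 5/12 = 635097509/12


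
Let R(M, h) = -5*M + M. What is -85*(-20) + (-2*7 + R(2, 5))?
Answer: 1678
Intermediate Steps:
R(M, h) = -4*M
-85*(-20) + (-2*7 + R(2, 5)) = -85*(-20) + (-2*7 - 4*2) = 1700 + (-14 - 8) = 1700 - 22 = 1678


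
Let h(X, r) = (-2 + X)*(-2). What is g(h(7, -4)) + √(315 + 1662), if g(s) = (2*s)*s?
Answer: 200 + √1977 ≈ 244.46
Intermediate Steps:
h(X, r) = 4 - 2*X
g(s) = 2*s²
g(h(7, -4)) + √(315 + 1662) = 2*(4 - 2*7)² + √(315 + 1662) = 2*(4 - 14)² + √1977 = 2*(-10)² + √1977 = 2*100 + √1977 = 200 + √1977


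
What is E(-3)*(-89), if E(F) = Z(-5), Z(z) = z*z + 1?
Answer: -2314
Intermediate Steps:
Z(z) = 1 + z² (Z(z) = z² + 1 = 1 + z²)
E(F) = 26 (E(F) = 1 + (-5)² = 1 + 25 = 26)
E(-3)*(-89) = 26*(-89) = -2314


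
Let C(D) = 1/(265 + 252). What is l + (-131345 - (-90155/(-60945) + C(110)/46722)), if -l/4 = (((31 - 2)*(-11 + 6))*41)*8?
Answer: 5779979633987929/98142878262 ≈ 58894.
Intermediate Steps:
C(D) = 1/517
l = 190240 (l = -4*((31 - 2)*(-11 + 6))*41*8 = -4*(29*(-5))*41*8 = -4*(-145*41)*8 = -(-23780)*8 = -4*(-47560) = 190240)
l + (-131345 - (-90155/(-60945) + C(110)/46722)) = 190240 + (-131345 - (-90155/(-60945) + (1/517)/46722)) = 190240 + (-131345 - (-90155*(-1/60945) + (1/517)*(1/46722))) = 190240 + (-131345 - (18031/12189 + 1/24155274)) = 190240 + (-131345 - 1*145181252561/98142878262) = 190240 + (-131345 - 145181252561/98142878262) = 190240 - 12890721526574951/98142878262 = 5779979633987929/98142878262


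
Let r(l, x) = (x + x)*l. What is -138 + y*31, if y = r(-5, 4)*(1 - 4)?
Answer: 3582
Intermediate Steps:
r(l, x) = 2*l*x (r(l, x) = (2*x)*l = 2*l*x)
y = 120 (y = (2*(-5)*4)*(1 - 4) = -40*(-3) = 120)
-138 + y*31 = -138 + 120*31 = -138 + 3720 = 3582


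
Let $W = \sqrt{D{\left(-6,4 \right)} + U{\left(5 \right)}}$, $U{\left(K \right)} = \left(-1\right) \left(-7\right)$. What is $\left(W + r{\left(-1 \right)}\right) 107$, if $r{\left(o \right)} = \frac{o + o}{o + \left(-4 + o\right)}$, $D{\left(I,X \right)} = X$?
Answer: $\frac{107}{3} + 107 \sqrt{11} \approx 390.55$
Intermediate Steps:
$U{\left(K \right)} = 7$
$r{\left(o \right)} = \frac{2 o}{-4 + 2 o}$
$W = \sqrt{11}$ ($W = \sqrt{4 + 7} = \sqrt{11} \approx 3.3166$)
$\left(W + r{\left(-1 \right)}\right) 107 = \left(\sqrt{11} - \frac{1}{-2 - 1}\right) 107 = \left(\sqrt{11} - \frac{1}{-3}\right) 107 = \left(\sqrt{11} - - \frac{1}{3}\right) 107 = \left(\sqrt{11} + \frac{1}{3}\right) 107 = \left(\frac{1}{3} + \sqrt{11}\right) 107 = \frac{107}{3} + 107 \sqrt{11}$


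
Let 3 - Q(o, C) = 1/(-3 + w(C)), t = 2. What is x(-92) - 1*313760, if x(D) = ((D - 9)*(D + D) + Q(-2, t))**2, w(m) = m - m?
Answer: 3106576804/9 ≈ 3.4518e+8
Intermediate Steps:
w(m) = 0
Q(o, C) = 10/3 (Q(o, C) = 3 - 1/(-3 + 0) = 3 - 1/(-3) = 3 - 1*(-1/3) = 3 + 1/3 = 10/3)
x(D) = (10/3 + 2*D*(-9 + D))**2 (x(D) = ((D - 9)*(D + D) + 10/3)**2 = ((-9 + D)*(2*D) + 10/3)**2 = (2*D*(-9 + D) + 10/3)**2 = (10/3 + 2*D*(-9 + D))**2)
x(-92) - 1*313760 = 4*(-5 - 3*(-92)**2 + 27*(-92))**2/9 - 1*313760 = 4*(-5 - 3*8464 - 2484)**2/9 - 313760 = 4*(-5 - 25392 - 2484)**2/9 - 313760 = (4/9)*(-27881)**2 - 313760 = (4/9)*777350161 - 313760 = 3109400644/9 - 313760 = 3106576804/9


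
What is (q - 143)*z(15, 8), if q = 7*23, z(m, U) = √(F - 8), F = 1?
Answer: 18*I*√7 ≈ 47.624*I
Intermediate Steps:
z(m, U) = I*√7 (z(m, U) = √(1 - 8) = √(-7) = I*√7)
q = 161
(q - 143)*z(15, 8) = (161 - 143)*(I*√7) = 18*(I*√7) = 18*I*√7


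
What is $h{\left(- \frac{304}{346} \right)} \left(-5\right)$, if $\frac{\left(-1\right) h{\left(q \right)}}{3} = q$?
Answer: $- \frac{2280}{173} \approx -13.179$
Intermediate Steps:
$h{\left(q \right)} = - 3 q$
$h{\left(- \frac{304}{346} \right)} \left(-5\right) = - 3 \left(- \frac{304}{346}\right) \left(-5\right) = - 3 \left(\left(-304\right) \frac{1}{346}\right) \left(-5\right) = \left(-3\right) \left(- \frac{152}{173}\right) \left(-5\right) = \frac{456}{173} \left(-5\right) = - \frac{2280}{173}$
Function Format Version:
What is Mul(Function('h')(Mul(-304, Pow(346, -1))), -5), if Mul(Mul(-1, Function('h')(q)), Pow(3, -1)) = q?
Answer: Rational(-2280, 173) ≈ -13.179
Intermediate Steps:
Function('h')(q) = Mul(-3, q)
Mul(Function('h')(Mul(-304, Pow(346, -1))), -5) = Mul(Mul(-3, Mul(-304, Pow(346, -1))), -5) = Mul(Mul(-3, Mul(-304, Rational(1, 346))), -5) = Mul(Mul(-3, Rational(-152, 173)), -5) = Mul(Rational(456, 173), -5) = Rational(-2280, 173)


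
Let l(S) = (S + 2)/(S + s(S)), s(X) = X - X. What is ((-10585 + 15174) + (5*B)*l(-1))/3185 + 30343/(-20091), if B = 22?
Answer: -6654866/63989835 ≈ -0.10400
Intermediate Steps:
s(X) = 0
l(S) = (2 + S)/S (l(S) = (S + 2)/(S + 0) = (2 + S)/S)
((-10585 + 15174) + (5*B)*l(-1))/3185 + 30343/(-20091) = ((-10585 + 15174) + (5*22)*((2 - 1)/(-1)))/3185 + 30343/(-20091) = (4589 + 110*(-1*1))*(1/3185) + 30343*(-1/20091) = (4589 + 110*(-1))*(1/3185) - 30343/20091 = (4589 - 110)*(1/3185) - 30343/20091 = 4479*(1/3185) - 30343/20091 = 4479/3185 - 30343/20091 = -6654866/63989835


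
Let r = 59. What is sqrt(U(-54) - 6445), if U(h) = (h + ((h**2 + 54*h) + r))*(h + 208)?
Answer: 5*I*sqrt(227) ≈ 75.333*I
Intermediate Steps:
U(h) = (208 + h)*(59 + h**2 + 55*h) (U(h) = (h + ((h**2 + 54*h) + 59))*(h + 208) = (h + (59 + h**2 + 54*h))*(208 + h) = (59 + h**2 + 55*h)*(208 + h) = (208 + h)*(59 + h**2 + 55*h))
sqrt(U(-54) - 6445) = sqrt((12272 + (-54)**3 + 263*(-54)**2 + 11499*(-54)) - 6445) = sqrt((12272 - 157464 + 263*2916 - 620946) - 6445) = sqrt((12272 - 157464 + 766908 - 620946) - 6445) = sqrt(770 - 6445) = sqrt(-5675) = 5*I*sqrt(227)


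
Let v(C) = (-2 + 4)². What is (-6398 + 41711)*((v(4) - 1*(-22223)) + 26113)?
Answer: 1707030420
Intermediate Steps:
v(C) = 4 (v(C) = 2² = 4)
(-6398 + 41711)*((v(4) - 1*(-22223)) + 26113) = (-6398 + 41711)*((4 - 1*(-22223)) + 26113) = 35313*((4 + 22223) + 26113) = 35313*(22227 + 26113) = 35313*48340 = 1707030420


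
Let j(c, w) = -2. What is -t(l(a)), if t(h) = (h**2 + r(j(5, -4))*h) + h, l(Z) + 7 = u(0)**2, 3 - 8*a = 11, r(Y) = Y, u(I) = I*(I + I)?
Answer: -56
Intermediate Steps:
u(I) = 2*I**2 (u(I) = I*(2*I) = 2*I**2)
a = -1 (a = 3/8 - 1/8*11 = 3/8 - 11/8 = -1)
l(Z) = -7 (l(Z) = -7 + (2*0**2)**2 = -7 + (2*0)**2 = -7 + 0**2 = -7 + 0 = -7)
t(h) = h**2 - h (t(h) = (h**2 - 2*h) + h = h**2 - h)
-t(l(a)) = -(-7)*(-1 - 7) = -(-7)*(-8) = -1*56 = -56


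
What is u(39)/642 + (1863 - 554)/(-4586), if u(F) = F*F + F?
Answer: 1052297/490702 ≈ 2.1445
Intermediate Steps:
u(F) = F + F² (u(F) = F² + F = F + F²)
u(39)/642 + (1863 - 554)/(-4586) = (39*(1 + 39))/642 + (1863 - 554)/(-4586) = (39*40)*(1/642) + 1309*(-1/4586) = 1560*(1/642) - 1309/4586 = 260/107 - 1309/4586 = 1052297/490702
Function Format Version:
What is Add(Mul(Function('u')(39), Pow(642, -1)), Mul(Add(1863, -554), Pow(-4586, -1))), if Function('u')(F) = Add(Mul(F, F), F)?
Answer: Rational(1052297, 490702) ≈ 2.1445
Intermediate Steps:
Function('u')(F) = Add(F, Pow(F, 2)) (Function('u')(F) = Add(Pow(F, 2), F) = Add(F, Pow(F, 2)))
Add(Mul(Function('u')(39), Pow(642, -1)), Mul(Add(1863, -554), Pow(-4586, -1))) = Add(Mul(Mul(39, Add(1, 39)), Pow(642, -1)), Mul(Add(1863, -554), Pow(-4586, -1))) = Add(Mul(Mul(39, 40), Rational(1, 642)), Mul(1309, Rational(-1, 4586))) = Add(Mul(1560, Rational(1, 642)), Rational(-1309, 4586)) = Add(Rational(260, 107), Rational(-1309, 4586)) = Rational(1052297, 490702)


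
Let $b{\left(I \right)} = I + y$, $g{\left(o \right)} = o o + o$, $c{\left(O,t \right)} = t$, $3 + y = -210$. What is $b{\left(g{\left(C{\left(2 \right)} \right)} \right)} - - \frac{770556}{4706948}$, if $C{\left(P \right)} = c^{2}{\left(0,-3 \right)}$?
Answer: $- \frac{144546012}{1176737} \approx -122.84$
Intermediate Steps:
$y = -213$ ($y = -3 - 210 = -213$)
$C{\left(P \right)} = 9$ ($C{\left(P \right)} = \left(-3\right)^{2} = 9$)
$g{\left(o \right)} = o + o^{2}$ ($g{\left(o \right)} = o^{2} + o = o + o^{2}$)
$b{\left(I \right)} = -213 + I$ ($b{\left(I \right)} = I - 213 = -213 + I$)
$b{\left(g{\left(C{\left(2 \right)} \right)} \right)} - - \frac{770556}{4706948} = \left(-213 + 9 \left(1 + 9\right)\right) - - \frac{770556}{4706948} = \left(-213 + 9 \cdot 10\right) - \left(-770556\right) \frac{1}{4706948} = \left(-213 + 90\right) - - \frac{192639}{1176737} = -123 + \frac{192639}{1176737} = - \frac{144546012}{1176737}$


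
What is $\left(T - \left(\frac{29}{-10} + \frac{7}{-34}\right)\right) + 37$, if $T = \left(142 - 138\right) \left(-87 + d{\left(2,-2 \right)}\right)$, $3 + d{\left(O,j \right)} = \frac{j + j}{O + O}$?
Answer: $- \frac{27531}{85} \approx -323.89$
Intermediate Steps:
$d{\left(O,j \right)} = -3 + \frac{j}{O}$ ($d{\left(O,j \right)} = -3 + \frac{j + j}{O + O} = -3 + \frac{2 j}{2 O} = -3 + 2 j \frac{1}{2 O} = -3 + \frac{j}{O}$)
$T = -364$ ($T = \left(142 - 138\right) \left(-87 - \left(3 + \frac{2}{2}\right)\right) = 4 \left(-87 - 4\right) = 4 \left(-91\right) = -364$)
$\left(T - \left(\frac{29}{-10} + \frac{7}{-34}\right)\right) + 37 = \left(-364 - \left(\frac{29}{-10} + \frac{7}{-34}\right)\right) + 37 = \left(-364 - \left(29 \left(- \frac{1}{10}\right) + 7 \left(- \frac{1}{34}\right)\right)\right) + 37 = \left(-364 - \left(- \frac{29}{10} - \frac{7}{34}\right)\right) + 37 = \left(-364 - - \frac{264}{85}\right) + 37 = \left(-364 + \frac{264}{85}\right) + 37 = - \frac{30676}{85} + 37 = - \frac{27531}{85}$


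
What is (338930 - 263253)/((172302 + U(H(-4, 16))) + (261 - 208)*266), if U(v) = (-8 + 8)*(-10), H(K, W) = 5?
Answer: 75677/186400 ≈ 0.40599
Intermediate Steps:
U(v) = 0 (U(v) = 0*(-10) = 0)
(338930 - 263253)/((172302 + U(H(-4, 16))) + (261 - 208)*266) = (338930 - 263253)/((172302 + 0) + (261 - 208)*266) = 75677/(172302 + 53*266) = 75677/(172302 + 14098) = 75677/186400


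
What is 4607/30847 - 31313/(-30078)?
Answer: 1104481457/927816066 ≈ 1.1904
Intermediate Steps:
4607/30847 - 31313/(-30078) = 4607*(1/30847) - 31313*(-1/30078) = 4607/30847 + 31313/30078 = 1104481457/927816066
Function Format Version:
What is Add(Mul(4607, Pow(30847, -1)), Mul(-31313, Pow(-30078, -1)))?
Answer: Rational(1104481457, 927816066) ≈ 1.1904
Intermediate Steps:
Add(Mul(4607, Pow(30847, -1)), Mul(-31313, Pow(-30078, -1))) = Add(Mul(4607, Rational(1, 30847)), Mul(-31313, Rational(-1, 30078))) = Add(Rational(4607, 30847), Rational(31313, 30078)) = Rational(1104481457, 927816066)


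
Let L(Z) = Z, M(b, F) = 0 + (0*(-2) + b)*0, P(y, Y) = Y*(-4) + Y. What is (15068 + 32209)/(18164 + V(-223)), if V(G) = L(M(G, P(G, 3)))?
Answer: 47277/18164 ≈ 2.6028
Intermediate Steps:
P(y, Y) = -3*Y (P(y, Y) = -4*Y + Y = -3*Y)
M(b, F) = 0 (M(b, F) = 0 + (0 + b)*0 = 0 + b*0 = 0 + 0 = 0)
V(G) = 0
(15068 + 32209)/(18164 + V(-223)) = (15068 + 32209)/(18164 + 0) = 47277/18164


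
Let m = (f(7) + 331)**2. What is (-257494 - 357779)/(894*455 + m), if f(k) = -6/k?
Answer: -30148377/25272451 ≈ -1.1929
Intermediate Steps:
m = 5340721/49 (m = (-6/7 + 331)**2 = (2311/7)**2 = 5340721/49 ≈ 1.0899e+5)
(-257494 - 357779)/(894*455 + m) = (-257494 - 357779)/(894*455 + 5340721/49) = -615273/(406770 + 5340721/49) = -615273/25272451/49 = -615273*49/25272451 = -30148377/25272451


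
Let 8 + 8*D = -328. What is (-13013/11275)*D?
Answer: 49686/1025 ≈ 48.474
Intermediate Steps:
D = -42 (D = -1 + (⅛)*(-328) = -1 - 41 = -42)
(-13013/11275)*D = -13013/11275*(-42) = -13013*1/11275*(-42) = -1183/1025*(-42) = 49686/1025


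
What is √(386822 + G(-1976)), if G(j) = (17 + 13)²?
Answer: √387722 ≈ 622.67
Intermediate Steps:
G(j) = 900 (G(j) = 30² = 900)
√(386822 + G(-1976)) = √(386822 + 900) = √387722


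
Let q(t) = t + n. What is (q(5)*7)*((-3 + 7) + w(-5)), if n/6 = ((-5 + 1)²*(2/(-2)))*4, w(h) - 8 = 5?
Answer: -45101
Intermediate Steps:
w(h) = 13 (w(h) = 8 + 5 = 13)
n = -384 (n = 6*(((-5 + 1)²*(2/(-2)))*4) = 6*(((-4)²*(2*(-½)))*4) = 6*((16*(-1))*4) = 6*(-16*4) = 6*(-64) = -384)
q(t) = -384 + t (q(t) = t - 384 = -384 + t)
(q(5)*7)*((-3 + 7) + w(-5)) = ((-384 + 5)*7)*((-3 + 7) + 13) = (-379*7)*(4 + 13) = -2653*17 = -45101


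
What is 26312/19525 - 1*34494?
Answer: -61224458/1775 ≈ -34493.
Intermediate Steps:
26312/19525 - 1*34494 = 26312*(1/19525) - 34494 = 2392/1775 - 34494 = -61224458/1775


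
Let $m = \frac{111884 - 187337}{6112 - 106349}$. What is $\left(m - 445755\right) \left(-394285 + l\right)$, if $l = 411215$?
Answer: $- \frac{756450489400260}{100237} \approx -7.5466 \cdot 10^{9}$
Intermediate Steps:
$m = \frac{75453}{100237}$ ($m = - \frac{75453}{-100237} = \left(-75453\right) \left(- \frac{1}{100237}\right) = \frac{75453}{100237} \approx 0.75275$)
$\left(m - 445755\right) \left(-394285 + l\right) = \left(\frac{75453}{100237} - 445755\right) \left(-394285 + 411215\right) = \left(- \frac{44681068482}{100237}\right) 16930 = - \frac{756450489400260}{100237}$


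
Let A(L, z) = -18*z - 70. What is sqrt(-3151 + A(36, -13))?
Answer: I*sqrt(2987) ≈ 54.653*I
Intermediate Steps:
A(L, z) = -70 - 18*z
sqrt(-3151 + A(36, -13)) = sqrt(-3151 + (-70 - 18*(-13))) = sqrt(-3151 + (-70 + 234)) = sqrt(-3151 + 164) = sqrt(-2987) = I*sqrt(2987)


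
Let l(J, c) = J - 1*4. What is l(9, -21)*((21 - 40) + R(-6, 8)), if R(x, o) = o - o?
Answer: -95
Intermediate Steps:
R(x, o) = 0
l(J, c) = -4 + J (l(J, c) = J - 4 = -4 + J)
l(9, -21)*((21 - 40) + R(-6, 8)) = (-4 + 9)*((21 - 40) + 0) = 5*(-19 + 0) = 5*(-19) = -95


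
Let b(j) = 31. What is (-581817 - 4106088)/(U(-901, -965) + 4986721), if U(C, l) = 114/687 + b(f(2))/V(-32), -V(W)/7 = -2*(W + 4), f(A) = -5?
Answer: -84164771208/89529595705 ≈ -0.94008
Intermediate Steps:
V(W) = 56 + 14*W (V(W) = -(-14)*(W + 4) = -(-14)*(4 + W) = -7*(-8 - 2*W) = 56 + 14*W)
U(C, l) = 7797/89768 (U(C, l) = 114/687 + 31/(56 + 14*(-32)) = 114*(1/687) + 31/(56 - 448) = 38/229 + 31/(-392) = 38/229 + 31*(-1/392) = 38/229 - 31/392 = 7797/89768)
(-581817 - 4106088)/(U(-901, -965) + 4986721) = (-581817 - 4106088)/(7797/89768 + 4986721) = -4687905/447647978525/89768 = -4687905*89768/447647978525 = -84164771208/89529595705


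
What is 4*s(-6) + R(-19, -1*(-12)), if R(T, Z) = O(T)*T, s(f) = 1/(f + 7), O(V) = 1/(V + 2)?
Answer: 87/17 ≈ 5.1176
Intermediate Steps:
O(V) = 1/(2 + V)
s(f) = 1/(7 + f)
R(T, Z) = T/(2 + T)
4*s(-6) + R(-19, -1*(-12)) = 4/(7 - 6) - 19/(2 - 19) = 4/1 - 19/(-17) = 4*1 - 19*(-1/17) = 4 + 19/17 = 87/17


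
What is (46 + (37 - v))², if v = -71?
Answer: 23716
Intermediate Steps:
(46 + (37 - v))² = (46 + (37 - 1*(-71)))² = (46 + (37 + 71))² = (46 + 108)² = 154² = 23716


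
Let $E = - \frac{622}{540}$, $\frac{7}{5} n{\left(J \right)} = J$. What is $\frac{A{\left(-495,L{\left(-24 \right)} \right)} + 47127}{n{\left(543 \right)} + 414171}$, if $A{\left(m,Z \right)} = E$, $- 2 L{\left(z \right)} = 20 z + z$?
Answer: $\frac{89067853}{783516240} \approx 0.11368$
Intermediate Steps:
$n{\left(J \right)} = \frac{5 J}{7}$
$E = - \frac{311}{270}$ ($E = \left(-622\right) \frac{1}{540} = - \frac{311}{270} \approx -1.1519$)
$L{\left(z \right)} = - \frac{21 z}{2}$ ($L{\left(z \right)} = - \frac{20 z + z}{2} = - \frac{21 z}{2}$)
$A{\left(m,Z \right)} = - \frac{311}{270}$
$\frac{A{\left(-495,L{\left(-24 \right)} \right)} + 47127}{n{\left(543 \right)} + 414171} = \frac{- \frac{311}{270} + 47127}{\frac{5}{7} \cdot 543 + 414171} = \frac{12723979}{270 \left(\frac{2715}{7} + 414171\right)} = \frac{12723979}{270 \cdot \frac{2901912}{7}} = \frac{12723979}{270} \cdot \frac{7}{2901912} = \frac{89067853}{783516240}$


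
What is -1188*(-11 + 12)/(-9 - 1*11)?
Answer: 297/5 ≈ 59.400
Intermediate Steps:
-1188*(-11 + 12)/(-9 - 1*11) = -1188/(-9 - 11) = -1188/(-20) = -1188*(-1)/20 = -1188*(-1/20) = 297/5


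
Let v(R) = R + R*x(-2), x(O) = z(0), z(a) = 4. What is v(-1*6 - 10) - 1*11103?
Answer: -11183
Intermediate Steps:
x(O) = 4
v(R) = 5*R (v(R) = R + R*4 = R + 4*R = 5*R)
v(-1*6 - 10) - 1*11103 = 5*(-1*6 - 10) - 1*11103 = 5*(-6 - 10) - 11103 = 5*(-16) - 11103 = -80 - 11103 = -11183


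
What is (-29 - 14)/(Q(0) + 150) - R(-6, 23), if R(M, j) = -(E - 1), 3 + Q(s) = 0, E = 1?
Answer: -43/147 ≈ -0.29252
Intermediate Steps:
Q(s) = -3 (Q(s) = -3 + 0 = -3)
R(M, j) = 0 (R(M, j) = -(1 - 1) = -1*0 = 0)
(-29 - 14)/(Q(0) + 150) - R(-6, 23) = (-29 - 14)/(-3 + 150) - 1*0 = -43/147 + 0 = -43/147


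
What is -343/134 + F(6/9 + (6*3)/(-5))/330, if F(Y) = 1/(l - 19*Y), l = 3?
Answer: -1661973/649297 ≈ -2.5597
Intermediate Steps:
F(Y) = 1/(3 - 19*Y)
-343/134 + F(6/9 + (6*3)/(-5))/330 = -343/134 - 1/(-3 + 19*(6/9 + (6*3)/(-5)))/330 = -343*1/134 - 1/(-3 + 19*(6*(⅑) + 18*(-⅕)))*(1/330) = -343/134 - 1/(-3 + 19*(⅔ - 18/5))*(1/330) = -343/134 - 1/(-3 + 19*(-44/15))*(1/330) = -343/134 - 1/(-3 - 836/15)*(1/330) = -343/134 - 1/(-881/15)*(1/330) = -343/134 - 1*(-15/881)*(1/330) = -343/134 + (15/881)*(1/330) = -343/134 + 1/19382 = -1661973/649297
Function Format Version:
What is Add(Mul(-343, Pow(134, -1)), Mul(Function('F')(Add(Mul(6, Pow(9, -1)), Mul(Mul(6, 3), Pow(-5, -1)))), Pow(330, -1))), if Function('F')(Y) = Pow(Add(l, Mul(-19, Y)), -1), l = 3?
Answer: Rational(-1661973, 649297) ≈ -2.5597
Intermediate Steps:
Function('F')(Y) = Pow(Add(3, Mul(-19, Y)), -1)
Add(Mul(-343, Pow(134, -1)), Mul(Function('F')(Add(Mul(6, Pow(9, -1)), Mul(Mul(6, 3), Pow(-5, -1)))), Pow(330, -1))) = Add(Mul(-343, Pow(134, -1)), Mul(Mul(-1, Pow(Add(-3, Mul(19, Add(Mul(6, Pow(9, -1)), Mul(Mul(6, 3), Pow(-5, -1))))), -1)), Pow(330, -1))) = Add(Mul(-343, Rational(1, 134)), Mul(Mul(-1, Pow(Add(-3, Mul(19, Add(Mul(6, Rational(1, 9)), Mul(18, Rational(-1, 5))))), -1)), Rational(1, 330))) = Add(Rational(-343, 134), Mul(Mul(-1, Pow(Add(-3, Mul(19, Add(Rational(2, 3), Rational(-18, 5)))), -1)), Rational(1, 330))) = Add(Rational(-343, 134), Mul(Mul(-1, Pow(Add(-3, Mul(19, Rational(-44, 15))), -1)), Rational(1, 330))) = Add(Rational(-343, 134), Mul(Mul(-1, Pow(Add(-3, Rational(-836, 15)), -1)), Rational(1, 330))) = Add(Rational(-343, 134), Mul(Mul(-1, Pow(Rational(-881, 15), -1)), Rational(1, 330))) = Add(Rational(-343, 134), Mul(Mul(-1, Rational(-15, 881)), Rational(1, 330))) = Add(Rational(-343, 134), Mul(Rational(15, 881), Rational(1, 330))) = Add(Rational(-343, 134), Rational(1, 19382)) = Rational(-1661973, 649297)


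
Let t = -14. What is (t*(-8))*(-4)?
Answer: -448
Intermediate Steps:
(t*(-8))*(-4) = -14*(-8)*(-4) = 112*(-4) = -448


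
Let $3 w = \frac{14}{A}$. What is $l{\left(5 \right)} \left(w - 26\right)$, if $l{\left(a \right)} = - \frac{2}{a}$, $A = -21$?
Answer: $\frac{472}{45} \approx 10.489$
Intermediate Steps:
$w = - \frac{2}{9}$ ($w = \frac{14 \frac{1}{-21}}{3} = \frac{14 \left(- \frac{1}{21}\right)}{3} = \frac{1}{3} \left(- \frac{2}{3}\right) = - \frac{2}{9} \approx -0.22222$)
$l{\left(5 \right)} \left(w - 26\right) = - \frac{2}{5} \left(- \frac{2}{9} - 26\right) = \left(-2\right) \frac{1}{5} \left(- \frac{236}{9}\right) = \left(- \frac{2}{5}\right) \left(- \frac{236}{9}\right) = \frac{472}{45}$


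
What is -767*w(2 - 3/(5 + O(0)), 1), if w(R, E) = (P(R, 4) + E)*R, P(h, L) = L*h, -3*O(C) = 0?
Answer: -177177/25 ≈ -7087.1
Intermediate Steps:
O(C) = 0 (O(C) = -⅓*0 = 0)
w(R, E) = R*(E + 4*R) (w(R, E) = (4*R + E)*R = (E + 4*R)*R = R*(E + 4*R))
-767*w(2 - 3/(5 + O(0)), 1) = -767*(2 - 3/(5 + 0))*(1 + 4*(2 - 3/(5 + 0))) = -767*(2 - 3/5)*(1 + 4*(2 - 3/5)) = -767*(2 - 3*⅕)*(1 + 4*(2 - 3*⅕)) = -767*(2 - ⅗)*(1 + 4*(2 - ⅗)) = -5369*(1 + 4*(7/5))/5 = -5369*(1 + 28/5)/5 = -5369*33/(5*5) = -767*231/25 = -177177/25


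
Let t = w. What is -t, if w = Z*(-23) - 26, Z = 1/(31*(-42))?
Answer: 33829/1302 ≈ 25.982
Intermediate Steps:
Z = -1/1302 (Z = (1/31)*(-1/42) = -1/1302 ≈ -0.00076805)
w = -33829/1302 (w = -1/1302*(-23) - 26 = 23/1302 - 26 = -33829/1302 ≈ -25.982)
t = -33829/1302 ≈ -25.982
-t = -1*(-33829/1302) = 33829/1302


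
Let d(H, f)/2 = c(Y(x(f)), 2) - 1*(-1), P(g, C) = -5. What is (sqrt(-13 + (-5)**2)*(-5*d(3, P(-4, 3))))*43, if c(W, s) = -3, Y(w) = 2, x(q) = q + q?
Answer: 1720*sqrt(3) ≈ 2979.1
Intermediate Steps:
x(q) = 2*q
d(H, f) = -4 (d(H, f) = 2*(-3 - 1*(-1)) = 2*(-3 + 1) = 2*(-2) = -4)
(sqrt(-13 + (-5)**2)*(-5*d(3, P(-4, 3))))*43 = (sqrt(-13 + (-5)**2)*(-5*(-4)))*43 = (sqrt(-13 + 25)*20)*43 = (sqrt(12)*20)*43 = ((2*sqrt(3))*20)*43 = (40*sqrt(3))*43 = 1720*sqrt(3)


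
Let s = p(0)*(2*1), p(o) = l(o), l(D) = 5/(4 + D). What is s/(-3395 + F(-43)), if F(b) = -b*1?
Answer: -5/6704 ≈ -0.00074582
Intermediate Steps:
F(b) = -b
l(D) = 5/(4 + D)
p(o) = 5/(4 + o)
s = 5/2 (s = (5/(4 + 0))*(2*1) = (5/4)*2 = 5/2 ≈ 2.5000)
s/(-3395 + F(-43)) = 5/(2*(-3395 - 1*(-43))) = 5/(2*(-3395 + 43)) = (5/2)/(-3352) = (5/2)*(-1/3352) = -5/6704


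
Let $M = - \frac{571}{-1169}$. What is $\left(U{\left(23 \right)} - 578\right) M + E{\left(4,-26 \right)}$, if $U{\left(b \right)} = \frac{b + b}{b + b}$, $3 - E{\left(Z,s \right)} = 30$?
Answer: $- \frac{361030}{1169} \approx -308.84$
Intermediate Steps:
$E{\left(Z,s \right)} = -27$ ($E{\left(Z,s \right)} = 3 - 30 = -27$)
$U{\left(b \right)} = 1$ ($U{\left(b \right)} = \frac{2 b}{2 b} = 2 b \frac{1}{2 b} = 1$)
$M = \frac{571}{1169}$ ($M = \left(-571\right) \left(- \frac{1}{1169}\right) = \frac{571}{1169} \approx 0.48845$)
$\left(U{\left(23 \right)} - 578\right) M + E{\left(4,-26 \right)} = \left(1 - 578\right) \frac{571}{1169} - 27 = \left(-577\right) \frac{571}{1169} - 27 = - \frac{329467}{1169} - 27 = - \frac{361030}{1169}$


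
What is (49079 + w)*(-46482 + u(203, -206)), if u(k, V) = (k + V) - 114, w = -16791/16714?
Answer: -38224675769385/16714 ≈ -2.2870e+9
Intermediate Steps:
w = -16791/16714 (w = -16791*1/16714 = -16791/16714 ≈ -1.0046)
u(k, V) = -114 + V + k (u(k, V) = (V + k) - 114 = -114 + V + k)
(49079 + w)*(-46482 + u(203, -206)) = (49079 - 16791/16714)*(-46482 + (-114 - 206 + 203)) = 820289615*(-46482 - 117)/16714 = (820289615/16714)*(-46599) = -38224675769385/16714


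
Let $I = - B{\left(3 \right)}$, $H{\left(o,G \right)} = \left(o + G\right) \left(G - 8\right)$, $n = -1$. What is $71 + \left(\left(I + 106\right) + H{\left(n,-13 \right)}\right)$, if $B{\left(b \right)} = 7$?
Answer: $464$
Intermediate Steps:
$H{\left(o,G \right)} = \left(-8 + G\right) \left(G + o\right)$ ($H{\left(o,G \right)} = \left(G + o\right) \left(-8 + G\right) = \left(-8 + G\right) \left(G + o\right)$)
$I = -7$ ($I = \left(-1\right) 7 = -7$)
$71 + \left(\left(I + 106\right) + H{\left(n,-13 \right)}\right) = 71 + \left(\left(-7 + 106\right) - \left(-125 - 169\right)\right) = 71 + \left(99 + \left(169 + 104 + 8 + 13\right)\right) = 71 + \left(99 + 294\right) = 71 + 393 = 464$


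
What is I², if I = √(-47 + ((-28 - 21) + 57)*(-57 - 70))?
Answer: -1063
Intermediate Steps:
I = I*√1063 (I = √(-47 + (-49 + 57)*(-127)) = √(-47 + 8*(-127)) = √(-47 - 1016) = √(-1063) = I*√1063 ≈ 32.604*I)
I² = (I*√1063)² = -1063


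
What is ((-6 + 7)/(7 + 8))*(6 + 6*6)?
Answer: 14/5 ≈ 2.8000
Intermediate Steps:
((-6 + 7)/(7 + 8))*(6 + 6*6) = (1/15)*(6 + 36) = ((1/15)*1)*42 = (1/15)*42 = 14/5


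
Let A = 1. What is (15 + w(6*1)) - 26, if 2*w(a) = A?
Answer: -21/2 ≈ -10.500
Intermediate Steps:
w(a) = 1/2 (w(a) = (1/2)*1 = 1/2)
(15 + w(6*1)) - 26 = (15 + 1/2) - 26 = 31/2 - 26 = -21/2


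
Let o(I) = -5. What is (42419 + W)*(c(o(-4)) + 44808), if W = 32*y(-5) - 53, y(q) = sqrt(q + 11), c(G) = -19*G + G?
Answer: 1902148668 + 1436736*sqrt(6) ≈ 1.9057e+9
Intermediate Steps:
c(G) = -18*G
y(q) = sqrt(11 + q)
W = -53 + 32*sqrt(6) (W = 32*sqrt(11 - 5) - 53 = 32*sqrt(6) - 53 = -53 + 32*sqrt(6) ≈ 25.384)
(42419 + W)*(c(o(-4)) + 44808) = (42419 + (-53 + 32*sqrt(6)))*(-18*(-5) + 44808) = (42366 + 32*sqrt(6))*(90 + 44808) = (42366 + 32*sqrt(6))*44898 = 1902148668 + 1436736*sqrt(6)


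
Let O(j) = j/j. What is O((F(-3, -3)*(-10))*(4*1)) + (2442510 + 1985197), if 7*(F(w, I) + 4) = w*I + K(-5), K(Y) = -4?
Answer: 4427708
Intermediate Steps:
F(w, I) = -32/7 + I*w/7 (F(w, I) = -4 + (w*I - 4)/7 = -4 + (I*w - 4)/7 = -4 + (-4 + I*w)/7 = -4 + (-4/7 + I*w/7) = -32/7 + I*w/7)
O(j) = 1
O((F(-3, -3)*(-10))*(4*1)) + (2442510 + 1985197) = 1 + (2442510 + 1985197) = 1 + 4427707 = 4427708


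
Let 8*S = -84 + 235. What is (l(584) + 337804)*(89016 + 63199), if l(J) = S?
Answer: 411373671345/8 ≈ 5.1422e+10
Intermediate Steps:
S = 151/8 (S = (-84 + 235)/8 = (⅛)*151 = 151/8 ≈ 18.875)
l(J) = 151/8
(l(584) + 337804)*(89016 + 63199) = (151/8 + 337804)*(89016 + 63199) = (2702583/8)*152215 = 411373671345/8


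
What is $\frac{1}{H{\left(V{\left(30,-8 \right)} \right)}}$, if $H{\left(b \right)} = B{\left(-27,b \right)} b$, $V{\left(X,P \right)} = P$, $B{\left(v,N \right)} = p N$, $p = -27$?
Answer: $- \frac{1}{1728} \approx -0.0005787$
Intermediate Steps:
$B{\left(v,N \right)} = - 27 N$
$H{\left(b \right)} = - 27 b^{2}$ ($H{\left(b \right)} = - 27 b b = - 27 b^{2}$)
$\frac{1}{H{\left(V{\left(30,-8 \right)} \right)}} = \frac{1}{\left(-27\right) \left(-8\right)^{2}} = \frac{1}{\left(-27\right) 64} = \frac{1}{-1728} = - \frac{1}{1728}$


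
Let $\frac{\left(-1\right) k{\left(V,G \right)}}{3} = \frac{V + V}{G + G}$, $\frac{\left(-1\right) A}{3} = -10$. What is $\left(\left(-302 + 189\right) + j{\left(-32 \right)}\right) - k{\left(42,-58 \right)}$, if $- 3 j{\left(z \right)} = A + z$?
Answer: $- \frac{9962}{87} \approx -114.51$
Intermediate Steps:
$A = 30$ ($A = \left(-3\right) \left(-10\right) = 30$)
$j{\left(z \right)} = -10 - \frac{z}{3}$ ($j{\left(z \right)} = - \frac{30 + z}{3} = -10 - \frac{z}{3}$)
$k{\left(V,G \right)} = - \frac{3 V}{G}$ ($k{\left(V,G \right)} = - 3 \frac{V + V}{G + G} = - 3 \frac{2 V}{2 G} = - 3 \cdot 2 V \frac{1}{2 G} = - 3 \frac{V}{G} = - \frac{3 V}{G}$)
$\left(\left(-302 + 189\right) + j{\left(-32 \right)}\right) - k{\left(42,-58 \right)} = \left(\left(-302 + 189\right) - - \frac{2}{3}\right) - \left(-3\right) 42 \frac{1}{-58} = \left(-113 + \left(-10 + \frac{32}{3}\right)\right) - \left(-3\right) 42 \left(- \frac{1}{58}\right) = \left(-113 + \frac{2}{3}\right) - \frac{63}{29} = - \frac{337}{3} - \frac{63}{29} = - \frac{9962}{87}$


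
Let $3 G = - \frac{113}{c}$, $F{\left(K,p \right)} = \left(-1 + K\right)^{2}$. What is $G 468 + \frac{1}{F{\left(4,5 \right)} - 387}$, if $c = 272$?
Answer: $- \frac{832957}{12852} \approx -64.812$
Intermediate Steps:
$G = - \frac{113}{816}$ ($G = \frac{\left(-113\right) \frac{1}{272}}{3} = \frac{1}{3} \left(- \frac{113}{272}\right) = - \frac{113}{816} \approx -0.13848$)
$G 468 + \frac{1}{F{\left(4,5 \right)} - 387} = \left(- \frac{113}{816}\right) 468 + \frac{1}{\left(-1 + 4\right)^{2} - 387} = - \frac{4407}{68} + \frac{1}{3^{2} - 387} = - \frac{4407}{68} + \frac{1}{9 - 387} = - \frac{4407}{68} + \frac{1}{-378} = - \frac{4407}{68} - \frac{1}{378} = - \frac{832957}{12852}$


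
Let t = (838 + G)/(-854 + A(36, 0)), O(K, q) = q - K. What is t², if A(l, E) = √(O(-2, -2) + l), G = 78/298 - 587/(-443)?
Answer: 767805472745809/783270377833024 ≈ 0.98026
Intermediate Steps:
G = 104740/66007 (G = 78*(1/298) - 587*(-1/443) = 39/149 + 587/443 = 104740/66007 ≈ 1.5868)
A(l, E) = √l (A(l, E) = √((-2 - 1*(-2)) + l) = √((-2 + 2) + l) = √(0 + l) = √l)
t = -27709303/27986968 (t = (838 + 104740/66007)/(-854 + √36) = 55418606/(66007*(-854 + 6)) = (55418606/66007)/(-848) = (55418606/66007)*(-1/848) = -27709303/27986968 ≈ -0.99008)
t² = (-27709303/27986968)² = 767805472745809/783270377833024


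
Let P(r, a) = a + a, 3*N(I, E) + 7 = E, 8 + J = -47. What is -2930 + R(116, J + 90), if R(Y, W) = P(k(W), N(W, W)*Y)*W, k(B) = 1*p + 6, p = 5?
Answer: 218570/3 ≈ 72857.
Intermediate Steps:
J = -55 (J = -8 - 47 = -55)
N(I, E) = -7/3 + E/3
k(B) = 11 (k(B) = 1*5 + 6 = 5 + 6 = 11)
P(r, a) = 2*a
R(Y, W) = 2*W*Y*(-7/3 + W/3) (R(Y, W) = (2*((-7/3 + W/3)*Y))*W = (2*(Y*(-7/3 + W/3)))*W = (2*Y*(-7/3 + W/3))*W = 2*W*Y*(-7/3 + W/3))
-2930 + R(116, J + 90) = -2930 + (⅔)*(-55 + 90)*116*(-7 + (-55 + 90)) = -2930 + (⅔)*35*116*(-7 + 35) = -2930 + (⅔)*35*116*28 = -2930 + 227360/3 = 218570/3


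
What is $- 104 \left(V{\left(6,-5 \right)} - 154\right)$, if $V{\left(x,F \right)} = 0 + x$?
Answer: $15392$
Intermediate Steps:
$V{\left(x,F \right)} = x$
$- 104 \left(V{\left(6,-5 \right)} - 154\right) = - 104 \left(6 - 154\right) = \left(-104\right) \left(-148\right) = 15392$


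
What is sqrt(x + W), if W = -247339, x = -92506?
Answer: I*sqrt(339845) ≈ 582.96*I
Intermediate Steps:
sqrt(x + W) = sqrt(-92506 - 247339) = sqrt(-339845) = I*sqrt(339845)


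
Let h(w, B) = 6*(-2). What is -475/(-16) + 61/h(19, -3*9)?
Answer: 1181/48 ≈ 24.604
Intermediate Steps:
h(w, B) = -12
-475/(-16) + 61/h(19, -3*9) = -475/(-16) + 61/(-12) = -475*(-1/16) + 61*(-1/12) = 475/16 - 61/12 = 1181/48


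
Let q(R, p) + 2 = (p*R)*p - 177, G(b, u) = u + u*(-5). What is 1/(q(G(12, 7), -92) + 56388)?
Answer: -1/180783 ≈ -5.5315e-6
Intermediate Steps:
G(b, u) = -4*u (G(b, u) = u - 5*u = -4*u)
q(R, p) = -179 + R*p**2 (q(R, p) = -2 + ((p*R)*p - 177) = -2 + ((R*p)*p - 177) = -2 + (R*p**2 - 177) = -2 + (-177 + R*p**2) = -179 + R*p**2)
1/(q(G(12, 7), -92) + 56388) = 1/((-179 - 4*7*(-92)**2) + 56388) = 1/((-179 - 28*8464) + 56388) = 1/((-179 - 236992) + 56388) = 1/(-237171 + 56388) = 1/(-180783) = -1/180783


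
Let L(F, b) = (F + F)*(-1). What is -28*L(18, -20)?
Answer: 1008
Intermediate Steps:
L(F, b) = -2*F (L(F, b) = (2*F)*(-1) = -2*F)
-28*L(18, -20) = -(-56)*18 = -28*(-36) = 1008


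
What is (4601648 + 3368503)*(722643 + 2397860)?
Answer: 24870880105953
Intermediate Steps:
(4601648 + 3368503)*(722643 + 2397860) = 7970151*3120503 = 24870880105953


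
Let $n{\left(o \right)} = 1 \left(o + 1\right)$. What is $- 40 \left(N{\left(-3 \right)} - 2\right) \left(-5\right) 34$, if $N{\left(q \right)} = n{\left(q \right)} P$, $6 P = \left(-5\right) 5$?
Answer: $\frac{129200}{3} \approx 43067.0$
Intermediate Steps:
$n{\left(o \right)} = 1 + o$ ($n{\left(o \right)} = 1 \left(1 + o\right) = 1 + o$)
$P = - \frac{25}{6}$ ($P = \frac{\left(-5\right) 5}{6} = \frac{1}{6} \left(-25\right) = - \frac{25}{6} \approx -4.1667$)
$N{\left(q \right)} = - \frac{25}{6} - \frac{25 q}{6}$ ($N{\left(q \right)} = \left(1 + q\right) \left(- \frac{25}{6}\right) = - \frac{25}{6} - \frac{25 q}{6}$)
$- 40 \left(N{\left(-3 \right)} - 2\right) \left(-5\right) 34 = - 40 \left(\left(- \frac{25}{6} - - \frac{25}{2}\right) - 2\right) \left(-5\right) 34 = - 40 \left(\left(- \frac{25}{6} + \frac{25}{2}\right) - 2\right) \left(-5\right) 34 = - 40 \left(\frac{25}{3} - 2\right) \left(-5\right) 34 = - 40 \cdot \frac{19}{3} \left(-5\right) 34 = \left(-40\right) \left(- \frac{95}{3}\right) 34 = \frac{3800}{3} \cdot 34 = \frac{129200}{3}$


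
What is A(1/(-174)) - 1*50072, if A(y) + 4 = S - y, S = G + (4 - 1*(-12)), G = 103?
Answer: -8692517/174 ≈ -49957.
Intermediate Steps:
S = 119 (S = 103 + (4 - 1*(-12)) = 103 + (4 + 12) = 103 + 16 = 119)
A(y) = 115 - y (A(y) = -4 + (119 - y) = 115 - y)
A(1/(-174)) - 1*50072 = (115 - 1/(-174)) - 1*50072 = (115 - 1*(-1/174)) - 50072 = (115 + 1/174) - 50072 = 20011/174 - 50072 = -8692517/174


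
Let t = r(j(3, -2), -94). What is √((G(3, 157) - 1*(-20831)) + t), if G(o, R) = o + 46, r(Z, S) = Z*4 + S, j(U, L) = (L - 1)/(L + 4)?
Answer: 2*√5195 ≈ 144.15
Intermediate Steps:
j(U, L) = (-1 + L)/(4 + L)
r(Z, S) = S + 4*Z (r(Z, S) = 4*Z + S = S + 4*Z)
G(o, R) = 46 + o
t = -100 (t = -94 + 4*((-1 - 2)/(4 - 2)) = -94 + 4*(-3/2) = -94 - 6 = -100)
√((G(3, 157) - 1*(-20831)) + t) = √(((46 + 3) - 1*(-20831)) - 100) = √((49 + 20831) - 100) = √(20880 - 100) = √20780 = 2*√5195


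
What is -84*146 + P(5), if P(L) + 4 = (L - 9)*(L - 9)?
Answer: -12252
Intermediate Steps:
P(L) = -4 + (-9 + L)² (P(L) = -4 + (L - 9)*(L - 9) = -4 + (-9 + L)*(-9 + L) = -4 + (-9 + L)²)
-84*146 + P(5) = -84*146 + (-4 + (-9 + 5)²) = -12264 + (-4 + (-4)²) = -12264 + (-4 + 16) = -12264 + 12 = -12252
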